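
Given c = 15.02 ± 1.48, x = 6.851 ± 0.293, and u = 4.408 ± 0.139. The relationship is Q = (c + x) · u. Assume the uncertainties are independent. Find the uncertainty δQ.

Let w = c + x = 21.87. δw = √(δc² + δx²) = √(2.19 + 0.0858) = 1.51, so δw/w = 0.0690.
Q is then a monomial in w, u:
δQ/Q = √((δw/w)² + (1·δu/u)²) = √(0.00476 + 0.000994) = 0.0758
Q = 96.41, so δQ = 0.0758 × 96.41 = 7.31.

7.31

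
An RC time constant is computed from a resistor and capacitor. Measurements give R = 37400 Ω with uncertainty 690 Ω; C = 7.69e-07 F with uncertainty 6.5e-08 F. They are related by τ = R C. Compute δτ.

Since τ is a product/quotient, work with relative uncertainties:
  (1·δR/R)² = (1×0.0184)² = 0.000340;  (1·δC/C)² = (1×0.0845)² = 0.00714
δτ/τ = √(0.00748) = 0.0865
τ = 0.0288 s, so δτ = 0.0865 × 0.0288 = 0.00249 s.

0.00249 s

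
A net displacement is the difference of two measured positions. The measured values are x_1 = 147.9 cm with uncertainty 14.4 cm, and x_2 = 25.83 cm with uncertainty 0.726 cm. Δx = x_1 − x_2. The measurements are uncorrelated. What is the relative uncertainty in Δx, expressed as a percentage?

11.8%

For a sum/difference, combine absolute errors in quadrature:
  (δx_1)² = 207;  (δx_2)² = 0.527
δΔx = √(208) = 14.4 cm
Δx = 122.1 cm, so δΔx/Δx = 14.4/122.1 = 0.118.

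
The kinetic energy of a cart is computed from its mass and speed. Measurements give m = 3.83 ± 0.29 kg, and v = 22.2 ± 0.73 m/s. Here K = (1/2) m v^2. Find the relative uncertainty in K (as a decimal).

For a monomial K ∝ m, v^2, fractional errors add in quadrature:
  (1·δm/m)² = (1×0.0757)² = 0.00573;  (2·δv/v)² = (2×0.0329)² = 0.00433
δK/K = √(0.0101) = 0.100

0.100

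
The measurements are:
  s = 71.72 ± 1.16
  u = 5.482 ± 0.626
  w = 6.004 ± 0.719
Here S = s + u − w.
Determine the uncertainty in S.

S is a linear combination, so absolute uncertainties add in quadrature:
  (δs)² = 1.35;  (δu)² = 0.392;  (δw)² = 0.517
δS = √(2.25) = 1.50

1.50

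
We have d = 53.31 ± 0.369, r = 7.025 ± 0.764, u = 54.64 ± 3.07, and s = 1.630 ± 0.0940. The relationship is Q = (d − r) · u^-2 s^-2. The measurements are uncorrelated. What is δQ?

Let w = d − r = 46.29. δw = √(δd² + δr²) = √(0.136 + 0.584) = 0.848, so δw/w = 0.0183.
Q is then a monomial in w, u, s:
δQ/Q = √((δw/w)² + (-2·δu/u)² + (-2·δs/s)²) = √(0.000336 + 0.0126 + 0.0133) = 0.162
Q = 0.005835, so δQ = 0.162 × 0.005835 = 0.000946.

0.000946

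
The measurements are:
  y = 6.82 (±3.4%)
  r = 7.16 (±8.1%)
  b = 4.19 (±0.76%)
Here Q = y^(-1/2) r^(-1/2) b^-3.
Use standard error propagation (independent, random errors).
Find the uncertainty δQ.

9.63e-05

Since Q is a product/quotient, work with relative uncertainties:
  (−½·δy/y)² = (-0.5×0.0340)² = 0.000289;  (−½·δr/r)² = (-0.5×0.0810)² = 0.00164;  (-3·δb/b)² = (-3×0.00760)² = 0.000520
δQ/Q = √(0.00245) = 0.0495
Q = 0.00195, so δQ = 0.0495 × 0.00195 = 9.63e-05.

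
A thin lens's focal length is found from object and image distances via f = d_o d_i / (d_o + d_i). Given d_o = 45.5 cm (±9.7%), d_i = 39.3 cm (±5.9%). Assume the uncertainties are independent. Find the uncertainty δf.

1.16 cm

∂f/∂d_o = (d_i/(d_o+d_i))² = 0.215;  ∂f/∂d_i = (d_o/(d_o+d_i))² = 0.288
δf = √((∂f/∂d_o · δd_o)² + (∂f/∂d_i · δd_i)²) = √(0.899 + 0.446) = 1.16 cm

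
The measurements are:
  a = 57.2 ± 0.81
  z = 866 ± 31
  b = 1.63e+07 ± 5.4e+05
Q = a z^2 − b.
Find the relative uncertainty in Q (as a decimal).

0.119

Let p = a·z^2 = 4.29e+07. δp/p = √((1·δa/a)² + (2·δz/z)²) = √(0.000201 + 0.00513) = 0.0730, so δp = 3.13e+06.
Q = p − b: δQ = √(δp² + δb²) = √(9.8e+12 + 2.92e+11) = 3.18e+06
Q = 2.66e+07, so δQ/Q = 3.18e+06/2.66e+07 = 0.119.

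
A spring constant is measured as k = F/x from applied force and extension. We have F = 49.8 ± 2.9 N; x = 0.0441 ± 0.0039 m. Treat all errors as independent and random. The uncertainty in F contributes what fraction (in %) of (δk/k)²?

30.2%

(δk/k)² = (1·δF/F)² + (-1·δx/x)²
  F term: (1×0.0582)² = 0.00339
  x term: (-1×0.0884)² = 0.00782
Total = 0.0112. Share from F = 0.00339/0.0112 = 0.302.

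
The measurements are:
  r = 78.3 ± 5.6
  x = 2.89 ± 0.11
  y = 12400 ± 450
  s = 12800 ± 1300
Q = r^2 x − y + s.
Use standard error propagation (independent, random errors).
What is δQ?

2960

Let p = r^2·x = 17700. δp/p = √((2·δr/r)² + (1·δx/x)²) = √(0.0205 + 0.00145) = 0.148, so δp = 2620.
Q = p − y + s: δQ = √(δp² + δy² + δs²) = √(6.88e+06 + 2.02e+05 + 1.69e+06) = 2960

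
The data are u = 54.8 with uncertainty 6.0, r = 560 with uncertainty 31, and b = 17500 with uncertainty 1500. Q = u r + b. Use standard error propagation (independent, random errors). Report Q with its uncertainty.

Let p = u·r = 30700. δp/p = √((1·δu/u)² + (1·δr/r)²) = √(0.0120 + 0.00306) = 0.123, so δp = 3770.
Q = p + b: δQ = √(δp² + δb²) = √(1.42e+07 + 2.25e+06) = 4050
Q = 48200.

48200 ± 4050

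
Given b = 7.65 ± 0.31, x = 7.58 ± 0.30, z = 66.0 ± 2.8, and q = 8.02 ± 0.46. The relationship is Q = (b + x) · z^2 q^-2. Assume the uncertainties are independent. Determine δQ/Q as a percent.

Let u = b + x = 15.2. δu = √(δb² + δx²) = √(0.0961 + 0.0900) = 0.431, so δu/u = 0.0283.
Q is then a monomial in u, z, q:
δQ/Q = √((δu/u)² + (2·δz/z)² + (-2·δq/q)²) = √(0.000802 + 0.00720 + 0.0132) = 0.145

14.5%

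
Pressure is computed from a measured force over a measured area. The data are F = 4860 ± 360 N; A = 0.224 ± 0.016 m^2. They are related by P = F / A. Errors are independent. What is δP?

2230 Pa

For a monomial P ∝ F, A^-1, fractional errors add in quadrature:
  (1·δF/F)² = (1×0.0741)² = 0.00549;  (-1·δA/A)² = (-1×0.0714)² = 0.00510
δP/P = √(0.0106) = 0.103
P = 21700 Pa, so δP = 0.103 × 21700 = 2230 Pa.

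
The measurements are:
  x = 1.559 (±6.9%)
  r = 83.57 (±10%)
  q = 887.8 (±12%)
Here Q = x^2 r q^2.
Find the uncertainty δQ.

4.71e+07

For a monomial Q ∝ x^2, r, q^2, fractional errors add in quadrature:
  (2·δx/x)² = (2×0.0690)² = 0.0190;  (1·δr/r)² = (1×0.100)² = 0.0100;  (2·δq/q)² = (2×0.120)² = 0.0576
δQ/Q = √(0.0866) = 0.294
Q = 1.601e+08, so δQ = 0.294 × 1.601e+08 = 4.71e+07.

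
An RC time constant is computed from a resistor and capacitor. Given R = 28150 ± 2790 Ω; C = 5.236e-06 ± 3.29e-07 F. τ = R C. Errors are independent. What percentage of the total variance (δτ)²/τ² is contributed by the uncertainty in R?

(δτ/τ)² = (1·δR/R)² + (1·δC/C)²
  R term: (1×0.0991)² = 0.00982
  C term: (1×0.0628)² = 0.00395
Total = 0.0138. Share from R = 0.00982/0.0138 = 0.713.

71.3%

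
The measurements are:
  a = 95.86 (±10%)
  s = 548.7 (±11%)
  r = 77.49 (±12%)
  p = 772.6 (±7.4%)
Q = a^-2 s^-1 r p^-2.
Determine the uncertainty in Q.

7.66e-12

Each factor contributes (exponent × relative error)² to (δQ/Q)²:
  (-2·δa/a)² = (-2×0.100)² = 0.0400;  (-1·δs/s)² = (-1×0.110)² = 0.0121;  (1·δr/r)² = (1×0.120)² = 0.0144;  (-2·δp/p)² = (-2×0.0740)² = 0.0219
δQ/Q = √(0.0884) = 0.297
Q = 2.575e-11, so δQ = 0.297 × 2.575e-11 = 7.66e-12.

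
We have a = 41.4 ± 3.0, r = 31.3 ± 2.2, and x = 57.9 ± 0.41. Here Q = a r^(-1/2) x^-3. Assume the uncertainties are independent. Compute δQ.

3.18e-06

Each factor contributes (exponent × relative error)² to (δQ/Q)²:
  (1·δa/a)² = (1×0.0725)² = 0.00525;  (−½·δr/r)² = (-0.5×0.0703)² = 0.00124;  (-3·δx/x)² = (-3×0.00708)² = 0.000451
δQ/Q = √(0.00694) = 0.0833
Q = 3.81e-05, so δQ = 0.0833 × 3.81e-05 = 3.18e-06.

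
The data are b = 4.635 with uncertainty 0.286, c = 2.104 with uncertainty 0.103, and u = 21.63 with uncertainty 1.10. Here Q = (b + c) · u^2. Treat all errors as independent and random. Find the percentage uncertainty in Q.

Let w = b + c = 6.739. δw = √(δb² + δc²) = √(0.0818 + 0.0106) = 0.304, so δw/w = 0.0451.
Q is then a monomial in w, u:
δQ/Q = √((δw/w)² + (2·δu/u)²) = √(0.00203 + 0.0103) = 0.111

11.1%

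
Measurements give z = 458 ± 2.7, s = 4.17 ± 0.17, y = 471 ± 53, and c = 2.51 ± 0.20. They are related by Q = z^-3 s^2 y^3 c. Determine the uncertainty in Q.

16.9

Products/powers → add relative errors in quadrature, weighted by exponent:
  (-3·δz/z)² = (-3×0.00590)² = 0.000313;  (2·δs/s)² = (2×0.0408)² = 0.00665;  (3·δy/y)² = (3×0.113)² = 0.114;  (1·δc/c)² = (1×0.0797)² = 0.00635
δQ/Q = √(0.127) = 0.357
Q = 47.5, so δQ = 0.357 × 47.5 = 16.9.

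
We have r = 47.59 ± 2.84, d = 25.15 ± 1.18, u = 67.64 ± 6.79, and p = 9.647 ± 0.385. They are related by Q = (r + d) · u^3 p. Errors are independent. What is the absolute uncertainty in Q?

6.66e+07

Let w = r + d = 72.74. δw = √(δr² + δd²) = √(8.07 + 1.39) = 3.08, so δw/w = 0.0423.
Q is then a monomial in w, u, p:
δQ/Q = √((δw/w)² + (3·δu/u)² + (1·δp/p)²) = √(0.00179 + 0.0907 + 0.00159) = 0.307
Q = 2.172e+08, so δQ = 0.307 × 2.172e+08 = 6.66e+07.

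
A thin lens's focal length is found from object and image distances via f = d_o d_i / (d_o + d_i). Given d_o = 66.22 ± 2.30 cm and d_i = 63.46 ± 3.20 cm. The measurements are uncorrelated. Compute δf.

1.000 cm

∂f/∂d_o = (d_i/(d_o+d_i))² = 0.239;  ∂f/∂d_i = (d_o/(d_o+d_i))² = 0.261
δf = √((∂f/∂d_o · δd_o)² + (∂f/∂d_i · δd_i)²) = √(0.303 + 0.696) = 1.000 cm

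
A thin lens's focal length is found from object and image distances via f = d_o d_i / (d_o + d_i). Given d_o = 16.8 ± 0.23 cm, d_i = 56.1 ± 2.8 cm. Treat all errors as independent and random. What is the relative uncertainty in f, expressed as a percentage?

∂f/∂d_o = (d_i/(d_o+d_i))² = 0.592;  ∂f/∂d_i = (d_o/(d_o+d_i))² = 0.0531
δf = √((∂f/∂d_o · δd_o)² + (∂f/∂d_i · δd_i)²) = √(0.0186 + 0.0221) = 0.202 cm
f = 12.9 cm, so δf/f = 0.202/12.9 = 0.0156.

1.56%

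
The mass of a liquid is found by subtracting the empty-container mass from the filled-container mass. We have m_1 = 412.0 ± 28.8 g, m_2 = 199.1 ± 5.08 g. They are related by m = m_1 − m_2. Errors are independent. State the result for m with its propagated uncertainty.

212.9 ± 29.2 g

Absolute uncertainties add in quadrature for a linear combination:
  (δm_1)² = 829;  (δm_2)² = 25.8
δm = √(855) = 29.2 g
m = 212.9 g.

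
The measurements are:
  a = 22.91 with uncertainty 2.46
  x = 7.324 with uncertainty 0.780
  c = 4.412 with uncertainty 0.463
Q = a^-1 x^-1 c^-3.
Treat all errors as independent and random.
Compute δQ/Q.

0.349

For a monomial Q ∝ a^-1, x^-1, c^-3, fractional errors add in quadrature:
  (-1·δa/a)² = (-1×0.107)² = 0.0115;  (-1·δx/x)² = (-1×0.106)² = 0.0113;  (-3·δc/c)² = (-3×0.105)² = 0.0991
δQ/Q = √(0.122) = 0.349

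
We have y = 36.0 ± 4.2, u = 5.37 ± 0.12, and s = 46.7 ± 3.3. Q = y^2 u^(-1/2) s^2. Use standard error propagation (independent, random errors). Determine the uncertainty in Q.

3.33e+05

Products/powers → add relative errors in quadrature, weighted by exponent:
  (2·δy/y)² = (2×0.117)² = 0.0544;  (−½·δu/u)² = (-0.5×0.0223)² = 0.000125;  (2·δs/s)² = (2×0.0707)² = 0.0200
δQ/Q = √(0.0745) = 0.273
Q = 1.22e+06, so δQ = 0.273 × 1.22e+06 = 3.33e+05.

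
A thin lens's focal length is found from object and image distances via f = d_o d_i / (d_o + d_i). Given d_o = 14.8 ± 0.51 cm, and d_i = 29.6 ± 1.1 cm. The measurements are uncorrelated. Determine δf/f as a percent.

∂f/∂d_o = (d_i/(d_o+d_i))² = 0.444;  ∂f/∂d_i = (d_o/(d_o+d_i))² = 0.111
δf = √((∂f/∂d_o · δd_o)² + (∂f/∂d_i · δd_i)²) = √(0.0514 + 0.0149) = 0.258 cm
f = 9.87 cm, so δf/f = 0.258/9.87 = 0.0261.

2.61%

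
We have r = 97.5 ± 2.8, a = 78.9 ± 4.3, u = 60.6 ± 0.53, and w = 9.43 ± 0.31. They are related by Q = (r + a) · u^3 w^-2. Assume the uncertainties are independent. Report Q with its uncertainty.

Let h = r + a = 176. δh = √(δr² + δa²) = √(7.84 + 18.5) = 5.13, so δh/h = 0.0291.
Q is then a monomial in h, u, w:
δQ/Q = √((δh/h)² + (3·δu/u)² + (-2·δw/w)²) = √(0.000846 + 0.000688 + 0.00432) = 0.0765
Q = 4.41e+05, so δQ = 0.0765 × 4.41e+05 = 33800.

(4.41 ± 0.338) × 10^5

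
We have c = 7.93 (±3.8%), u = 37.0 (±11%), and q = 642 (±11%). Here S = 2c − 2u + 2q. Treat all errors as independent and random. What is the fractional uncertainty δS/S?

Each term contributes (cᵢ δxᵢ)² to (δS)²:
  (2·δc)² = 0.363;  (2·δu)² = 66.3;  (2·δq)² = 19900
δS = √(20000) = 141
S = 1230, so δS/S = 141/1230 = 0.115.

0.115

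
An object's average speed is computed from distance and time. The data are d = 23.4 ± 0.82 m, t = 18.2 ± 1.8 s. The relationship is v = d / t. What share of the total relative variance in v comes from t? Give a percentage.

(δv/v)² = (1·δd/d)² + (-1·δt/t)²
  d term: (1×0.0350)² = 0.00123
  t term: (-1×0.0989)² = 0.00978
Total = 0.0110. Share from t = 0.00978/0.0110 = 0.888.

88.8%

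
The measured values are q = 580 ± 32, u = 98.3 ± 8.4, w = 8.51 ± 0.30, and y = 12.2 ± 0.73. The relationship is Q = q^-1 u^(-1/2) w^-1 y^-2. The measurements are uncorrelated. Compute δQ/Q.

For a monomial Q ∝ q^-1, u^(-1/2), w^-1, y^-2, fractional errors add in quadrature:
  (-1·δq/q)² = (-1×0.0552)² = 0.00304;  (−½·δu/u)² = (-0.5×0.0855)² = 0.00183;  (-1·δw/w)² = (-1×0.0353)² = 0.00124;  (-2·δy/y)² = (-2×0.0598)² = 0.0143
δQ/Q = √(0.0204) = 0.143

0.143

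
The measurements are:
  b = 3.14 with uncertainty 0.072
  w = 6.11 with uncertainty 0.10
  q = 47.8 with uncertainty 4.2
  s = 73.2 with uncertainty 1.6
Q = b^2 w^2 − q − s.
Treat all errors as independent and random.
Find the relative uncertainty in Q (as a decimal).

0.0859

Let p = b^2·w^2 = 368. δp/p = √((2·δb/b)² + (2·δw/w)²) = √(0.00210 + 0.00107) = 0.0563, so δp = 20.7.
Q = p − q − s: δQ = √(δp² + δq² + δs²) = √(430 + 17.6 + 2.56) = 21.2
Q = 247, so δQ/Q = 21.2/247 = 0.0859.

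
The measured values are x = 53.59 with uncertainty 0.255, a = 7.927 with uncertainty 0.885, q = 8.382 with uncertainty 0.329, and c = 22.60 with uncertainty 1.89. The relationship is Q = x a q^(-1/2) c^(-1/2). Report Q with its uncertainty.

30.86 ± 3.73

For a monomial Q ∝ x, a, q^(-1/2), c^(-1/2), fractional errors add in quadrature:
  (1·δx/x)² = (1×0.00476)² = 2.26e-05;  (1·δa/a)² = (1×0.112)² = 0.0125;  (−½·δq/q)² = (-0.5×0.0393)² = 0.000385;  (−½·δc/c)² = (-0.5×0.0836)² = 0.00175
δQ/Q = √(0.0146) = 0.121
Q = 30.86, so δQ = 0.121 × 30.86 = 3.73.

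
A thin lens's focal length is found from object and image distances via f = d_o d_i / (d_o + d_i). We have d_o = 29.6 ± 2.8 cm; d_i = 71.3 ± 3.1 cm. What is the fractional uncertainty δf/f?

0.0681

∂f/∂d_o = (d_i/(d_o+d_i))² = 0.499;  ∂f/∂d_i = (d_o/(d_o+d_i))² = 0.0861
δf = √((∂f/∂d_o · δd_o)² + (∂f/∂d_i · δd_i)²) = √(1.95 + 0.0712) = 1.42 cm
f = 20.9 cm, so δf/f = 1.42/20.9 = 0.0681.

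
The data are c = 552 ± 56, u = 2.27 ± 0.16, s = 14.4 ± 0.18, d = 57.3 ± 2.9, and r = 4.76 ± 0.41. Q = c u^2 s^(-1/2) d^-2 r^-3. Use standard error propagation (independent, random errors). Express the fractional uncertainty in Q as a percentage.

Relative error in a monomial: (δQ/Q)² = Σ (nᵢ · δxᵢ/xᵢ)².
  (1·δc/c)² = (1×0.101)² = 0.0103;  (2·δu/u)² = (2×0.0705)² = 0.0199;  (−½·δs/s)² = (-0.5×0.0125)² = 3.91e-05;  (-2·δd/d)² = (-2×0.0506)² = 0.0102;  (-3·δr/r)² = (-3×0.0861)² = 0.0668
δQ/Q = √(0.107) = 0.327

32.7%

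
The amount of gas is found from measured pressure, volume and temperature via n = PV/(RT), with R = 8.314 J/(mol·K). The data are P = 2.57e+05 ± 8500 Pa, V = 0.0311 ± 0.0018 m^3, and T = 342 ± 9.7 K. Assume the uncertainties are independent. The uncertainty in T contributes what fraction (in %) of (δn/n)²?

(δn/n)² = (1·δP/P)² + (1·δV/V)² + (-1·δT/T)²
  P term: (1×0.0331)² = 0.00109
  V term: (1×0.0579)² = 0.00335
  T term: (-1×0.0284)² = 0.000804
Total = 0.00525. Share from T = 0.000804/0.00525 = 0.153.

15.3%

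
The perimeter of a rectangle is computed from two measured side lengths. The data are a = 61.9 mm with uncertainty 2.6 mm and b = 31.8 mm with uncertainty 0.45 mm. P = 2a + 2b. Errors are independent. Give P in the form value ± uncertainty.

187 ± 5.28 mm

Absolute uncertainties add in quadrature for a linear combination:
  (2·δa)² = 27.0;  (2·δb)² = 0.810
δP = √(27.9) = 5.28 mm
P = 187 mm.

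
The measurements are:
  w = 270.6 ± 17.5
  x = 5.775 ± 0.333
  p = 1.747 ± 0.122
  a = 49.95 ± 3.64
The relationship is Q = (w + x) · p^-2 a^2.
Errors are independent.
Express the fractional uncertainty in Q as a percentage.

21.2%

Let u = w + x = 276.4. δu = √(δw² + δx²) = √(306 + 0.111) = 17.5, so δu/u = 0.0633.
Q is then a monomial in u, p, a:
δQ/Q = √((δu/u)² + (-2·δp/p)² + (2·δa/a)²) = √(0.00401 + 0.0195 + 0.0212) = 0.212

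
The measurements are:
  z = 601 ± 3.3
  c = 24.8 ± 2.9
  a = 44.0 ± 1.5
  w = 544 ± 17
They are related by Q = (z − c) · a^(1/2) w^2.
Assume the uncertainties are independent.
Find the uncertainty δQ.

Let u = z − c = 576. δu = √(δz² + δc²) = √(10.9 + 8.41) = 4.39, so δu/u = 0.00762.
Q is then a monomial in u, a, w:
δQ/Q = √((δu/u)² + (½·δa/a)² + (2·δw/w)²) = √(5.81e-05 + 0.000291 + 0.00391) = 0.0652
Q = 1.13e+09, so δQ = 0.0652 × 1.13e+09 = 7.38e+07.

7.38e+07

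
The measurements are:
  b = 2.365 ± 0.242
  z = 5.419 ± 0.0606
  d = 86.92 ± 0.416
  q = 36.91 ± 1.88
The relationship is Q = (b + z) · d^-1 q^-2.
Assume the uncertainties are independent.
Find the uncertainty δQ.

7.03e-06

Let u = b + z = 7.784. δu = √(δb² + δz²) = √(0.0586 + 0.00367) = 0.249, so δu/u = 0.0320.
Q is then a monomial in u, d, q:
δQ/Q = √((δu/u)² + (-1·δd/d)² + (-2·δq/q)²) = √(0.00103 + 2.29e-05 + 0.0104) = 0.107
Q = 6.573e-05, so δQ = 0.107 × 6.573e-05 = 7.03e-06.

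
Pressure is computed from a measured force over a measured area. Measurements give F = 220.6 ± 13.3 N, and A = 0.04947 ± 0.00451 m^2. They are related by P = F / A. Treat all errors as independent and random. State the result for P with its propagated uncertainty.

P is a product of powers, so relative uncertainties combine in quadrature:
  (1·δF/F)² = (1×0.0603)² = 0.00363;  (-1·δA/A)² = (-1×0.0912)² = 0.00831
δP/P = √(0.0119) = 0.109
P = 4459 Pa, so δP = 0.109 × 4459 = 487 Pa.

4459 ± 487 Pa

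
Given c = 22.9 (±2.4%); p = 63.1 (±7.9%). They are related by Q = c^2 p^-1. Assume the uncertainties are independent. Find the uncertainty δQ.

0.768

For a monomial Q ∝ c^2, p^-1, fractional errors add in quadrature:
  (2·δc/c)² = (2×0.0240)² = 0.00230;  (-1·δp/p)² = (-1×0.0790)² = 0.00624
δQ/Q = √(0.00855) = 0.0924
Q = 8.31, so δQ = 0.0924 × 8.31 = 0.768.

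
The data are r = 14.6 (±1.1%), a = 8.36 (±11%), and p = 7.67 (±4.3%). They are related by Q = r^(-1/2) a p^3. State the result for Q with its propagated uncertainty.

Products/powers → add relative errors in quadrature, weighted by exponent:
  (−½·δr/r)² = (-0.5×0.0110)² = 3.03e-05;  (1·δa/a)² = (1×0.110)² = 0.0121;  (3·δp/p)² = (3×0.0430)² = 0.0166
δQ/Q = √(0.0288) = 0.170
Q = 987, so δQ = 0.170 × 987 = 167.

987 ± 167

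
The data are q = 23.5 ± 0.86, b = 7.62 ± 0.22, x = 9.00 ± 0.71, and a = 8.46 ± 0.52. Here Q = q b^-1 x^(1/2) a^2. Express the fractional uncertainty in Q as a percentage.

For a monomial Q ∝ q, b^-1, x^(1/2), a^2, fractional errors add in quadrature:
  (1·δq/q)² = (1×0.0366)² = 0.00134;  (-1·δb/b)² = (-1×0.0289)² = 0.000834;  (½·δx/x)² = (0.5×0.0789)² = 0.00156;  (2·δa/a)² = (2×0.0615)² = 0.0151
δQ/Q = √(0.0188) = 0.137

13.7%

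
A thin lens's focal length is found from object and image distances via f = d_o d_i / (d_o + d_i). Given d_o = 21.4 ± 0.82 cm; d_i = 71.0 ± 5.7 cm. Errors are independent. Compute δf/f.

0.0348

∂f/∂d_o = (d_i/(d_o+d_i))² = 0.590;  ∂f/∂d_i = (d_o/(d_o+d_i))² = 0.0536
δf = √((∂f/∂d_o · δd_o)² + (∂f/∂d_i · δd_i)²) = √(0.234 + 0.0935) = 0.573 cm
f = 16.4 cm, so δf/f = 0.573/16.4 = 0.0348.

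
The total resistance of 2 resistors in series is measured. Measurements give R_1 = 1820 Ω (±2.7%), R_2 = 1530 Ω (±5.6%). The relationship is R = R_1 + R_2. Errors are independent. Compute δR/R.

Absolute uncertainties add in quadrature for a linear combination:
  (δR_1)² = 2410;  (δR_2)² = 7340
δR = √(9760) = 98.8 Ω
R = 3350 Ω, so δR/R = 98.8/3350 = 0.0295.

0.0295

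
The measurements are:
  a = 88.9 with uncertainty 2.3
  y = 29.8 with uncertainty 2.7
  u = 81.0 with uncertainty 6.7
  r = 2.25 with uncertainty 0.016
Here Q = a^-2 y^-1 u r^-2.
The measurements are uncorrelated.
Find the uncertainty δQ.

9.1e-06

Each factor contributes (exponent × relative error)² to (δQ/Q)²:
  (-2·δa/a)² = (-2×0.0259)² = 0.00268;  (-1·δy/y)² = (-1×0.0906)² = 0.00821;  (1·δu/u)² = (1×0.0827)² = 0.00684;  (-2·δr/r)² = (-2×0.00711)² = 0.000202
δQ/Q = √(0.0179) = 0.134
Q = 6.79e-05, so δQ = 0.134 × 6.79e-05 = 9.1e-06.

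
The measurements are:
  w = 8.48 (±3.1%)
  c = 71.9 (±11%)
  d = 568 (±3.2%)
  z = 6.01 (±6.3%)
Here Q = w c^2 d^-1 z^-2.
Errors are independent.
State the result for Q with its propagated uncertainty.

For a monomial Q ∝ w, c^2, d^-1, z^-2, fractional errors add in quadrature:
  (1·δw/w)² = (1×0.0310)² = 0.000961;  (2·δc/c)² = (2×0.110)² = 0.0484;  (-1·δd/d)² = (-1×0.0320)² = 0.00102;  (-2·δz/z)² = (-2×0.0630)² = 0.0159
δQ/Q = √(0.0663) = 0.257
Q = 2.14, so δQ = 0.257 × 2.14 = 0.550.

2.14 ± 0.550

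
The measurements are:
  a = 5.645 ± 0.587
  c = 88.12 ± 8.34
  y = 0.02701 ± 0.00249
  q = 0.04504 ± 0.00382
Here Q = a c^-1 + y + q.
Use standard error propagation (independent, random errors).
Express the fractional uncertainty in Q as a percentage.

Let p = a·c^-1 = 0.06406. δp/p = √((1·δa/a)² + (-1·δc/c)²) = √(0.0108 + 0.00896) = 0.141, so δp = 0.00901.
Q = p + y + q: δQ = √(δp² + δy² + δq²) = √(8.11e-05 + 6.2e-06 + 1.46e-05) = 0.0101
Q = 0.1361, so δQ/Q = 0.0101/0.1361 = 0.0742.

7.42%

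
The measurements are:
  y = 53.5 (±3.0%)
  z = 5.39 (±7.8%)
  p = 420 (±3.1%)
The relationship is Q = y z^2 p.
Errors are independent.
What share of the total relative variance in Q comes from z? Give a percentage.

(δQ/Q)² = (1·δy/y)² + (2·δz/z)² + (1·δp/p)²
  y term: (1×0.0300)² = 0.000900
  z term: (2×0.0780)² = 0.0243
  p term: (1×0.0310)² = 0.000961
Total = 0.0262. Share from z = 0.0243/0.0262 = 0.929.

92.9%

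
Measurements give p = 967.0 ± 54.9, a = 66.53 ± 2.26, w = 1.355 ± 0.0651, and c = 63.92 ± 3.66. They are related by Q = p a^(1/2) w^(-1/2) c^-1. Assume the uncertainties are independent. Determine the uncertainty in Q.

Products/powers → add relative errors in quadrature, weighted by exponent:
  (1·δp/p)² = (1×0.0568)² = 0.00322;  (½·δa/a)² = (0.5×0.0340)² = 0.000288;  (−½·δw/w)² = (-0.5×0.0480)² = 0.000577;  (-1·δc/c)² = (-1×0.0573)² = 0.00328
δQ/Q = √(0.00737) = 0.0858
Q = 106.0, so δQ = 0.0858 × 106.0 = 9.10.

9.10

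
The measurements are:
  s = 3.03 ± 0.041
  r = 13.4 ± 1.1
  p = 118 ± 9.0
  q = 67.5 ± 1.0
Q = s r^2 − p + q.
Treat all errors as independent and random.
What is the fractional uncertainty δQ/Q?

0.183

Let w = s·r^2 = 544. δw/w = √((1·δs/s)² + (2·δr/r)²) = √(0.000183 + 0.0270) = 0.165, so δw = 89.6.
Q = w − p + q: δQ = √(δw² + δp² + δq²) = √(8030 + 81.0 + 1.00) = 90.1
Q = 494, so δQ/Q = 90.1/494 = 0.183.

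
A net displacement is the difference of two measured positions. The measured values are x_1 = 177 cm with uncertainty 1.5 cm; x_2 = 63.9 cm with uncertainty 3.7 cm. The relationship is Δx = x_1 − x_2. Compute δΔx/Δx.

0.0353

Absolute uncertainties add in quadrature for a linear combination:
  (δx_1)² = 2.25;  (δx_2)² = 13.7
δΔx = √(15.9) = 3.99 cm
Δx = 113 cm, so δΔx/Δx = 3.99/113 = 0.0353.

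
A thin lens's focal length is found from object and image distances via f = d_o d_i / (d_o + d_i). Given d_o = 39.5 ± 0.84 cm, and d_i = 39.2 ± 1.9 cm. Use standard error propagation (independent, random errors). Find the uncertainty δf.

∂f/∂d_o = (d_i/(d_o+d_i))² = 0.248;  ∂f/∂d_i = (d_o/(d_o+d_i))² = 0.252
δf = √((∂f/∂d_o · δd_o)² + (∂f/∂d_i · δd_i)²) = √(0.0434 + 0.229) = 0.522 cm

0.522 cm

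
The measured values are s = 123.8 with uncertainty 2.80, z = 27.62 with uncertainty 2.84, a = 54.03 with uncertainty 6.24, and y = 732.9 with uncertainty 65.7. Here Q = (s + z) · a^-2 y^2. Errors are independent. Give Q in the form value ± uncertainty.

Let u = s + z = 151.4. δu = √(δs² + δz²) = √(7.84 + 8.07) = 3.99, so δu/u = 0.0263.
Q is then a monomial in u, a, y:
δQ/Q = √((δu/u)² + (-2·δa/a)² + (2·δy/y)²) = √(0.000694 + 0.0534 + 0.0321) = 0.294
Q = 27860, so δQ = 0.294 × 27860 = 8180.

27860 ± 8180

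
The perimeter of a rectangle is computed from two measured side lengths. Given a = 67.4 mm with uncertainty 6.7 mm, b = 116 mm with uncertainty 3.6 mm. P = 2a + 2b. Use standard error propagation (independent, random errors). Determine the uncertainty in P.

Sums and differences: (δP)² = Σ (cᵢ δxᵢ)².
  (2·δa)² = 180;  (2·δb)² = 51.8
δP = √(231) = 15.2 mm

15.2 mm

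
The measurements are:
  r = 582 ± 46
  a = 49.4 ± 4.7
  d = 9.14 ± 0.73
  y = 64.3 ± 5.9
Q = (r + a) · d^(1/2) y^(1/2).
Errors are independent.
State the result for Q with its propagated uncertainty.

15300 ± 1460

Let u = r + a = 631. δu = √(δr² + δa²) = √(2120 + 22.1) = 46.2, so δu/u = 0.0732.
Q is then a monomial in u, d, y:
δQ/Q = √((δu/u)² + (½·δd/d)² + (½·δy/y)²) = √(0.00536 + 0.00159 + 0.00210) = 0.0952
Q = 15300, so δQ = 0.0952 × 15300 = 1460.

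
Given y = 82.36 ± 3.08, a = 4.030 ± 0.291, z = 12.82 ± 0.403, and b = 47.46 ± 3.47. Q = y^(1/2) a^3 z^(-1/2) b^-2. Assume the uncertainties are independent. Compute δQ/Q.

Since Q is a product/quotient, work with relative uncertainties:
  (½·δy/y)² = (0.5×0.0374)² = 0.000350;  (3·δa/a)² = (3×0.0722)² = 0.0469;  (−½·δz/z)² = (-0.5×0.0314)² = 0.000247;  (-2·δb/b)² = (-2×0.0731)² = 0.0214
δQ/Q = √(0.0689) = 0.262

0.262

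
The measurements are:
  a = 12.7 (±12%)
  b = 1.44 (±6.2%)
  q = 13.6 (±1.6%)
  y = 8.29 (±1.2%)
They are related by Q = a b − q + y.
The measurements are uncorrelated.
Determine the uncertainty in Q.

2.48

Let p = a·b = 18.3. δp/p = √((1·δa/a)² + (1·δb/b)²) = √(0.0144 + 0.00384) = 0.135, so δp = 2.47.
Q = p − q + y: δQ = √(δp² + δq² + δy²) = √(6.10 + 0.0473 + 0.00990) = 2.48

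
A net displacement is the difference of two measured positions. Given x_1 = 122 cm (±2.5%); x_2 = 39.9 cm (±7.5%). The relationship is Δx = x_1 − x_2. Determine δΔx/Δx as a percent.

5.20%

Each term contributes (cᵢ δxᵢ)² to (δΔx)²:
  (δx_1)² = 9.30;  (δx_2)² = 8.96
δΔx = √(18.3) = 4.27 cm
Δx = 82.1 cm, so δΔx/Δx = 4.27/82.1 = 0.0520.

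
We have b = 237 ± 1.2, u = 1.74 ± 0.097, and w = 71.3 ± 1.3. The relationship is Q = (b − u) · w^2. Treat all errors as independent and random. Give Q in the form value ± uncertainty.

Let h = b − u = 235. δh = √(δb² + δu²) = √(1.44 + 0.00941) = 1.20, so δh/h = 0.00512.
Q is then a monomial in h, w:
δQ/Q = √((δh/h)² + (2·δw/w)²) = √(2.62e-05 + 0.00133) = 0.0368
Q = 1.2e+06, so δQ = 0.0368 × 1.2e+06 = 44000.

(1.20 ± 0.0440) × 10^6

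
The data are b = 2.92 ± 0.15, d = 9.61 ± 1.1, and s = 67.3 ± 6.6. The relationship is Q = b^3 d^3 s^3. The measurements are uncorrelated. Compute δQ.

Q is a product of powers, so relative uncertainties combine in quadrature:
  (3·δb/b)² = (3×0.0514)² = 0.0237;  (3·δd/d)² = (3×0.114)² = 0.118;  (3·δs/s)² = (3×0.0981)² = 0.0866
δQ/Q = √(0.228) = 0.478
Q = 6.74e+09, so δQ = 0.478 × 6.74e+09 = 3.22e+09.

3.22e+09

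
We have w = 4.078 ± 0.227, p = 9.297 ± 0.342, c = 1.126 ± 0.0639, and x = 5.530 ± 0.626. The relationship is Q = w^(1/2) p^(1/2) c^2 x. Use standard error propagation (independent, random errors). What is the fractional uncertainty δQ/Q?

Products/powers → add relative errors in quadrature, weighted by exponent:
  (½·δw/w)² = (0.5×0.0557)² = 0.000775;  (½·δp/p)² = (0.5×0.0368)² = 0.000338;  (2·δc/c)² = (2×0.0567)² = 0.0129;  (1·δx/x)² = (1×0.113)² = 0.0128
δQ/Q = √(0.0268) = 0.164

0.164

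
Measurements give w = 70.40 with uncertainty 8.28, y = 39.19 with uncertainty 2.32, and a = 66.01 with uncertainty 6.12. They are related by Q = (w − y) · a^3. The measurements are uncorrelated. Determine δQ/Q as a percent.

Let u = w − y = 31.21. δu = √(δw² + δy²) = √(68.6 + 5.38) = 8.60, so δu/u = 0.276.
Q is then a monomial in u, a:
δQ/Q = √((δu/u)² + (3·δa/a)²) = √(0.0759 + 0.0774) = 0.391

39.1%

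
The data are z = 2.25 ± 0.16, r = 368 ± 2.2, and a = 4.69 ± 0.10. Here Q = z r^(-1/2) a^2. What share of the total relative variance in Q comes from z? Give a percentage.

73.5%

(δQ/Q)² = (1·δz/z)² + (−½·δr/r)² + (2·δa/a)²
  z term: (1×0.0711)² = 0.00506
  r term: (-0.5×0.00598)² = 8.93e-06
  a term: (2×0.0213)² = 0.00182
Total = 0.00688. Share from z = 0.00506/0.00688 = 0.735.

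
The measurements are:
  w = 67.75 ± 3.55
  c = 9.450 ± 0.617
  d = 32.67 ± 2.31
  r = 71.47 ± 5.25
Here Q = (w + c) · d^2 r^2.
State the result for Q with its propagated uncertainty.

(4.209 ± 0.880) × 10^8

Let u = w + c = 77.20. δu = √(δw² + δc²) = √(12.6 + 0.381) = 3.60, so δu/u = 0.0467.
Q is then a monomial in u, d, r:
δQ/Q = √((δu/u)² + (2·δd/d)² + (2·δr/r)²) = √(0.00218 + 0.0200 + 0.0216) = 0.209
Q = 4.209e+08, so δQ = 0.209 × 4.209e+08 = 8.8e+07.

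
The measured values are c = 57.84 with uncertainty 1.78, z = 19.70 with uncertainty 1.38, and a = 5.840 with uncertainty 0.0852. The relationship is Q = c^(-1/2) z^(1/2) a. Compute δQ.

0.140

Products/powers → add relative errors in quadrature, weighted by exponent:
  (−½·δc/c)² = (-0.5×0.0308)² = 0.000237;  (½·δz/z)² = (0.5×0.0701)² = 0.00123;  (1·δa/a)² = (1×0.0146)² = 0.000213
δQ/Q = √(0.00168) = 0.0409
Q = 3.408, so δQ = 0.0409 × 3.408 = 0.140.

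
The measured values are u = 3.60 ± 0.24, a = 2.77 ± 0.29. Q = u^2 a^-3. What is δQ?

0.208

For a monomial Q ∝ u^2, a^-3, fractional errors add in quadrature:
  (2·δu/u)² = (2×0.0667)² = 0.0178;  (-3·δa/a)² = (-3×0.105)² = 0.0986
δQ/Q = √(0.116) = 0.341
Q = 0.610, so δQ = 0.341 × 0.610 = 0.208.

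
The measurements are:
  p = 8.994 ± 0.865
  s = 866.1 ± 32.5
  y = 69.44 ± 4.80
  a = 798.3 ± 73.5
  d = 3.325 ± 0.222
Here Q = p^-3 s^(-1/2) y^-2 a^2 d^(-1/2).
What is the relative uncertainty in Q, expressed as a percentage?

37.1%

For a monomial Q ∝ p^-3, s^(-1/2), y^-2, a^2, d^(-1/2), fractional errors add in quadrature:
  (-3·δp/p)² = (-3×0.0962)² = 0.0832;  (−½·δs/s)² = (-0.5×0.0375)² = 0.000352;  (-2·δy/y)² = (-2×0.0691)² = 0.0191;  (2·δa/a)² = (2×0.0921)² = 0.0339;  (−½·δd/d)² = (-0.5×0.0668)² = 0.00111
δQ/Q = √(0.138) = 0.371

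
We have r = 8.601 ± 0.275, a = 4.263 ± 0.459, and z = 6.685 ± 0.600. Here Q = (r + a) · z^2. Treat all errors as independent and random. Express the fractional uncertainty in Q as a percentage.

Let u = r + a = 12.86. δu = √(δr² + δa²) = √(0.0756 + 0.211) = 0.535, so δu/u = 0.0416.
Q is then a monomial in u, z:
δQ/Q = √((δu/u)² + (2·δz/z)²) = √(0.00173 + 0.0322) = 0.184

18.4%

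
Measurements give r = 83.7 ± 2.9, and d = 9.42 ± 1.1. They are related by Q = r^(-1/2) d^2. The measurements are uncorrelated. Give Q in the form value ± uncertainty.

9.70 ± 2.27

Relative error in a monomial: (δQ/Q)² = Σ (nᵢ · δxᵢ/xᵢ)².
  (−½·δr/r)² = (-0.5×0.0346)² = 0.000300;  (2·δd/d)² = (2×0.117)² = 0.0545
δQ/Q = √(0.0548) = 0.234
Q = 9.70, so δQ = 0.234 × 9.70 = 2.27.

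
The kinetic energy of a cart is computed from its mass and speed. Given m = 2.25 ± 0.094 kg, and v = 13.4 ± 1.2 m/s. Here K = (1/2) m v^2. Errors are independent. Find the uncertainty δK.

37.2 J

K is a product of powers, so relative uncertainties combine in quadrature:
  (1·δm/m)² = (1×0.0418)² = 0.00175;  (2·δv/v)² = (2×0.0896)² = 0.0321
δK/K = √(0.0338) = 0.184
K = 202 J, so δK = 0.184 × 202 = 37.2 J.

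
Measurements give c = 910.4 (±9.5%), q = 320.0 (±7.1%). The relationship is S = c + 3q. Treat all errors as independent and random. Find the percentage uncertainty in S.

Absolute uncertainties add in quadrature for a linear combination:
  (δc)² = 7480;  (3·δq)² = 4650
δS = √(12100) = 110
S = 1870, so δS/S = 110/1870 = 0.0589.

5.89%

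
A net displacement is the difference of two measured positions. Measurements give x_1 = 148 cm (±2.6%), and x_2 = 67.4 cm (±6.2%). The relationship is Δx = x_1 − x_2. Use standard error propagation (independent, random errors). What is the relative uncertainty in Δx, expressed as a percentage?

Δx is a linear combination, so absolute uncertainties add in quadrature:
  (δx_1)² = 14.8;  (δx_2)² = 17.5
δΔx = √(32.3) = 5.68 cm
Δx = 80.6 cm, so δΔx/Δx = 5.68/80.6 = 0.0705.

7.05%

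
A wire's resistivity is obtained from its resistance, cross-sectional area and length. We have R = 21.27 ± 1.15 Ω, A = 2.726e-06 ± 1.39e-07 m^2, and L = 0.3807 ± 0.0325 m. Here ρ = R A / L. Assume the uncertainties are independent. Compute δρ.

1.72e-05 Ω·m

Since ρ is a product/quotient, work with relative uncertainties:
  (1·δR/R)² = (1×0.0541)² = 0.00292;  (1·δA/A)² = (1×0.0510)² = 0.00260;  (-1·δL/L)² = (-1×0.0854)² = 0.00729
δρ/ρ = √(0.0128) = 0.113
ρ = 0.0001523 Ω·m, so δρ = 0.113 × 0.0001523 = 1.72e-05 Ω·m.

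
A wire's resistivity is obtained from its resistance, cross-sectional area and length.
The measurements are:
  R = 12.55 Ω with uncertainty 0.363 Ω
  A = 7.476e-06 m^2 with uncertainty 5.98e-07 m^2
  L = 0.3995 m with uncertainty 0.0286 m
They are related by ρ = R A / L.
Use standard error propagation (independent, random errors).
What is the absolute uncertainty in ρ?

2.61e-05 Ω·m

ρ is a product of powers, so relative uncertainties combine in quadrature:
  (1·δR/R)² = (1×0.0289)² = 0.000837;  (1·δA/A)² = (1×0.0800)² = 0.00640;  (-1·δL/L)² = (-1×0.0716)² = 0.00513
δρ/ρ = √(0.0124) = 0.111
ρ = 0.0002349 Ω·m, so δρ = 0.111 × 0.0002349 = 2.61e-05 Ω·m.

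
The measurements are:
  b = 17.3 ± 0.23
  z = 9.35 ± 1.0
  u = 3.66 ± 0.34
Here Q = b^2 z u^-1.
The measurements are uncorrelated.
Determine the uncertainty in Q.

Q is a product of powers, so relative uncertainties combine in quadrature:
  (2·δb/b)² = (2×0.0133)² = 0.000707;  (1·δz/z)² = (1×0.107)² = 0.0114;  (-1·δu/u)² = (-1×0.0929)² = 0.00863
δQ/Q = √(0.0208) = 0.144
Q = 765, so δQ = 0.144 × 765 = 110.

110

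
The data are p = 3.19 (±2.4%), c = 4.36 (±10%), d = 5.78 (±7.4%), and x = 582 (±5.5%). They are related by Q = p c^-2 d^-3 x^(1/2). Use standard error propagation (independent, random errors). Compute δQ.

0.00631

Each factor contributes (exponent × relative error)² to (δQ/Q)²:
  (1·δp/p)² = (1×0.0240)² = 0.000576;  (-2·δc/c)² = (-2×0.100)² = 0.0400;  (-3·δd/d)² = (-3×0.0740)² = 0.0493;  (½·δx/x)² = (0.5×0.0550)² = 0.000756
δQ/Q = √(0.0906) = 0.301
Q = 0.0210, so δQ = 0.301 × 0.0210 = 0.00631.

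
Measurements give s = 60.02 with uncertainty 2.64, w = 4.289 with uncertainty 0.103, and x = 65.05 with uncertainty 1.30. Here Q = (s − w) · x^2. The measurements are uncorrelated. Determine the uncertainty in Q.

Let u = s − w = 55.73. δu = √(δs² + δw²) = √(6.97 + 0.0106) = 2.64, so δu/u = 0.0474.
Q is then a monomial in u, x:
δQ/Q = √((δu/u)² + (2·δx/x)²) = √(0.00225 + 0.00160) = 0.0620
Q = 235800, so δQ = 0.0620 × 235800 = 14600.

14600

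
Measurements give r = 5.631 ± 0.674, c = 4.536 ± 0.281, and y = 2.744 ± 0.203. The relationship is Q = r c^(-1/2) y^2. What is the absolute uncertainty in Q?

Since Q is a product/quotient, work with relative uncertainties:
  (1·δr/r)² = (1×0.120)² = 0.0143;  (−½·δc/c)² = (-0.5×0.0619)² = 0.000959;  (2·δy/y)² = (2×0.0740)² = 0.0219
δQ/Q = √(0.0372) = 0.193
Q = 19.91, so δQ = 0.193 × 19.91 = 3.84.

3.84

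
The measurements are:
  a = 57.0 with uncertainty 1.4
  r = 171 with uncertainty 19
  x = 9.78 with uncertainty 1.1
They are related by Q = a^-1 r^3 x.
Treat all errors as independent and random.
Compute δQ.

3.03e+05

Relative error in a monomial: (δQ/Q)² = Σ (nᵢ · δxᵢ/xᵢ)².
  (-1·δa/a)² = (-1×0.0246)² = 0.000603;  (3·δr/r)² = (3×0.111)² = 0.111;  (1·δx/x)² = (1×0.112)² = 0.0127
δQ/Q = √(0.124) = 0.353
Q = 8.58e+05, so δQ = 0.353 × 8.58e+05 = 3.03e+05.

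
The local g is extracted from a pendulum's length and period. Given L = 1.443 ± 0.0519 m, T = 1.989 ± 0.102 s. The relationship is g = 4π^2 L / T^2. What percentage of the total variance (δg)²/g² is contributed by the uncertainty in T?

(δg/g)² = (1·δL/L)² + (-2·δT/T)²
  L term: (1×0.0360)² = 0.00129
  T term: (-2×0.0513)² = 0.0105
Total = 0.0118. Share from T = 0.0105/0.0118 = 0.890.

89.0%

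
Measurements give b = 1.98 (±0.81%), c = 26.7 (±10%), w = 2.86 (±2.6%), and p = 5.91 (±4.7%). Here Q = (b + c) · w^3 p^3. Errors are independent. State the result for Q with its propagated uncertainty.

Let u = b + c = 28.7. δu = √(δb² + δc²) = √(0.000257 + 7.13) = 2.67, so δu/u = 0.0931.
Q is then a monomial in u, w, p:
δQ/Q = √((δu/u)² + (3·δw/w)² + (3·δp/p)²) = √(0.00867 + 0.00608 + 0.0199) = 0.186
Q = 1.38e+05, so δQ = 0.186 × 1.38e+05 = 25800.

(1.38 ± 0.258) × 10^5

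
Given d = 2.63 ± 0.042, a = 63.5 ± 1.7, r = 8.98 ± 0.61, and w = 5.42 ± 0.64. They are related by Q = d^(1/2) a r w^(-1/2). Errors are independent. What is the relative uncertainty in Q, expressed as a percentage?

9.42%

Products/powers → add relative errors in quadrature, weighted by exponent:
  (½·δd/d)² = (0.5×0.0160)² = 6.38e-05;  (1·δa/a)² = (1×0.0268)² = 0.000717;  (1·δr/r)² = (1×0.0679)² = 0.00461;  (−½·δw/w)² = (-0.5×0.118)² = 0.00349
δQ/Q = √(0.00888) = 0.0942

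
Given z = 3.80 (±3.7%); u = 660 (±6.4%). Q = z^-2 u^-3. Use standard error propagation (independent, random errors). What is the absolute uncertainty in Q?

Each factor contributes (exponent × relative error)² to (δQ/Q)²:
  (-2·δz/z)² = (-2×0.0370)² = 0.00548;  (-3·δu/u)² = (-3×0.0640)² = 0.0369
δQ/Q = √(0.0423) = 0.206
Q = 2.41e-10, so δQ = 0.206 × 2.41e-10 = 4.96e-11.

4.96e-11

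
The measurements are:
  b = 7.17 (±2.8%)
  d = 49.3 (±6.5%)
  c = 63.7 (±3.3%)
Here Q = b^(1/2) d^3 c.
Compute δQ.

Q is a product of powers, so relative uncertainties combine in quadrature:
  (½·δb/b)² = (0.5×0.0280)² = 0.000196;  (3·δd/d)² = (3×0.0650)² = 0.0380;  (1·δc/c)² = (1×0.0330)² = 0.00109
δQ/Q = √(0.0393) = 0.198
Q = 2.04e+07, so δQ = 0.198 × 2.04e+07 = 4.05e+06.

4.05e+06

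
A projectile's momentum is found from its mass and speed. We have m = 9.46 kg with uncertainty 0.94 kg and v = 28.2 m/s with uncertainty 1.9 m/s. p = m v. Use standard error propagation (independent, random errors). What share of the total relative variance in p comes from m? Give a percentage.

68.5%

(δp/p)² = (1·δm/m)² + (1·δv/v)²
  m term: (1×0.0994)² = 0.00987
  v term: (1×0.0674)² = 0.00454
Total = 0.0144. Share from m = 0.00987/0.0144 = 0.685.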